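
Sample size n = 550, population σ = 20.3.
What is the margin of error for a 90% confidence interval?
Margin of error = 1.42

Margin of error = z* · σ/√n
= 1.645 · 20.3/√550
= 1.645 · 20.3/23.4521
= 1.42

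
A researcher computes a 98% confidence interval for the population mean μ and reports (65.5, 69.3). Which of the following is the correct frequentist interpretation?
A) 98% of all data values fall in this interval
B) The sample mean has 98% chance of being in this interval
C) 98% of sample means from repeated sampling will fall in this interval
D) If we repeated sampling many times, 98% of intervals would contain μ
D

A) Wrong — a CI is about the parameter μ, not individual data values.
B) Wrong — x̄ is observed and sits in the interval by construction.
C) Wrong — coverage applies to intervals containing μ, not to future x̄ values.
D) Correct — this is the frequentist long-run coverage interpretation.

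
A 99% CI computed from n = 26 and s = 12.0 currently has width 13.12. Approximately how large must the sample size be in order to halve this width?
n ≈ 104

CI width ∝ 1/√n
To reduce width by factor 2, need √n to grow by 2 → need 2² = 4 times as many samples.

Current: n = 26, width = 13.12
New: n = 104, width ≈ 6.18

Width reduced by factor of 13.12/6.18 = 2.12.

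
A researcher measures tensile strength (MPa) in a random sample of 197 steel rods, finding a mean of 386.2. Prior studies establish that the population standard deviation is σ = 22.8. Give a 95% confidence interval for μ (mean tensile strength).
(383.02, 389.38)

z-interval (σ known):
z* = 1.960 for 95% confidence

Margin of error = z* · σ/√n = 1.960 · 22.8/√197 = 3.18

CI: (386.2 - 3.18, 386.2 + 3.18) = (383.02, 389.38)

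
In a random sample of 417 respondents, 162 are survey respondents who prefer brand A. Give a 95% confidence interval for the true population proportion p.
(0.342, 0.435)

Proportion CI:
p̂ = 162/417 = 0.38849
SE = √(p̂(1-p̂)/n) = √(0.38849 · 0.61151 / 417) = 0.02387

z* = 1.960
Margin = z* · SE = 1.960 · 0.02387 = 0.0468

CI: 0.38849 ± 0.0468 = (0.342, 0.435)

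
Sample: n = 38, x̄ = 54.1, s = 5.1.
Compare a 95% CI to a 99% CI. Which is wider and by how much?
99% CI is wider by 1.14

df = 37
95% CI: t* = 2.026, (52.42, 55.78), width = 2 · t* · s/√n = 3.35
99% CI: t* = 2.715, (51.85, 56.35), width = 2 · t* · s/√n = 4.49

The 99% CI is wider by 4.49 - 3.35 = 1.14.
Higher confidence requires a wider interval.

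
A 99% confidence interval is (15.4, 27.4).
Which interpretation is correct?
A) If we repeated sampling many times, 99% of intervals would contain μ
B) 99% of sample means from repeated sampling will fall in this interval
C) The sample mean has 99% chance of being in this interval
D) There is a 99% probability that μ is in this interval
A

A) Correct — this is the frequentist long-run coverage interpretation.
B) Wrong — coverage applies to intervals containing μ, not to future x̄ values.
C) Wrong — x̄ is observed and sits in the interval by construction.
D) Wrong — μ is fixed; the randomness lives in the interval, not in μ.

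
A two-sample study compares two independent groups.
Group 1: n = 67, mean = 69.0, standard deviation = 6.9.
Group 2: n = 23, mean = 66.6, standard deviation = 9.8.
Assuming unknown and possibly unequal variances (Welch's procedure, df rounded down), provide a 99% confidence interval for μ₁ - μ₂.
(-3.69, 8.49)

Difference: x̄₁ - x̄₂ = 2.40
SE = √(s₁²/n₁ + s₂²/n₂) = √(6.9²/67 + 9.8²/23) = 2.2105
df = 29.84 → 29 (Welch–Satterthwaite, rounded down)
t* = 2.756

CI: 2.40 ± 2.756 · 2.2105 = 2.40 ± 6.09 = (-3.69, 8.49)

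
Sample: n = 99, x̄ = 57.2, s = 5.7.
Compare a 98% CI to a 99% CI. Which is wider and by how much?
99% CI is wider by 0.30

df = 98
98% CI: t* = 2.365, (55.85, 58.55), width = 2 · t* · s/√n = 2.71
99% CI: t* = 2.627, (55.70, 58.70), width = 2 · t* · s/√n = 3.01

The 99% CI is wider by 3.01 - 2.71 = 0.30.
Higher confidence requires a wider interval.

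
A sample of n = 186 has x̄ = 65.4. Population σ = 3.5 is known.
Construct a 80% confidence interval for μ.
(65.07, 65.73)

z-interval (σ known):
z* = 1.282 for 80% confidence

Margin of error = z* · σ/√n = 1.282 · 3.5/√186 = 0.33

CI: (65.4 - 0.33, 65.4 + 0.33) = (65.07, 65.73)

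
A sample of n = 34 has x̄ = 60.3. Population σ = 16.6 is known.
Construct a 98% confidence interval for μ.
(53.68, 66.92)

z-interval (σ known):
z* = 2.326 for 98% confidence

Margin of error = z* · σ/√n = 2.326 · 16.6/√34 = 6.62

CI: (60.3 - 6.62, 60.3 + 6.62) = (53.68, 66.92)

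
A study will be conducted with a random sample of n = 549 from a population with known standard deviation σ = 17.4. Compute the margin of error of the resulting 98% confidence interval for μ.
Margin of error = 1.73

Margin of error = z* · σ/√n
= 2.326 · 17.4/√549
= 2.326 · 17.4/23.4307
= 1.73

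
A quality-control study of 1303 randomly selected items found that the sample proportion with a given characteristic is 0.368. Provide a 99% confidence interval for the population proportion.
(0.334, 0.402)

Proportion CI:
SE = √(p̂(1-p̂)/n) = √(0.368 · 0.632 / 1303) = 0.01336

z* = 2.576
Margin = z* · SE = 2.576 · 0.01336 = 0.0344

CI: 0.368 ± 0.0344 = (0.334, 0.402)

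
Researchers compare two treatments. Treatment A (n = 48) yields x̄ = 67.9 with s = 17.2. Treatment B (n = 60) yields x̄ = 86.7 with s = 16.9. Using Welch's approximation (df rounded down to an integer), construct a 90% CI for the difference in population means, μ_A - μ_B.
(-24.29, -13.31)

Difference: x̄₁ - x̄₂ = -18.80
SE = √(s₁²/n₁ + s₂²/n₂) = √(17.2²/48 + 16.9²/60) = 3.3051
df = 100.08 → 100 (Welch–Satterthwaite, rounded down)
t* = 1.660

CI: -18.80 ± 1.660 · 3.3051 = -18.80 ± 5.49 = (-24.29, -13.31)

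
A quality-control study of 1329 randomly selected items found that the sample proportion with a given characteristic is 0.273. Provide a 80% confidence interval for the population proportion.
(0.257, 0.289)

Proportion CI:
SE = √(p̂(1-p̂)/n) = √(0.273 · 0.727 / 1329) = 0.01222

z* = 1.282
Margin = z* · SE = 1.282 · 0.01222 = 0.0157

CI: 0.273 ± 0.0157 = (0.257, 0.289)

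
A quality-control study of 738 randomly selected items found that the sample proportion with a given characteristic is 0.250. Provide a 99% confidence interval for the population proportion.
(0.209, 0.291)

Proportion CI:
SE = √(p̂(1-p̂)/n) = √(0.250 · 0.750 / 738) = 0.01594

z* = 2.576
Margin = z* · SE = 2.576 · 0.01594 = 0.0411

CI: 0.250 ± 0.0411 = (0.209, 0.291)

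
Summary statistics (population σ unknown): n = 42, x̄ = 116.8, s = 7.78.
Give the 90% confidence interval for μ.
(114.78, 118.82)

t-interval (σ unknown):
df = n - 1 = 41
t* = 1.683 for 90% confidence

Margin of error = t* · s/√n = 1.683 · 7.78/√42 = 2.02

CI: (114.78, 118.82)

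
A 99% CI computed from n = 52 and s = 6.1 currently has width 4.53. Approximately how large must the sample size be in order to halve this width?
n ≈ 208

CI width ∝ 1/√n
To reduce width by factor 2, need √n to grow by 2 → need 2² = 4 times as many samples.

Current: n = 52, width = 4.53
New: n = 208, width ≈ 2.20

Width reduced by factor of 4.53/2.20 = 2.06.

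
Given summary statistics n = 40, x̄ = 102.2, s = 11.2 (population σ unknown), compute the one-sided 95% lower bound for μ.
μ ≥ 99.22

Lower bound (one-sided):
t* = 1.685 (one-sided for 95%)
Lower bound = x̄ - t* · s/√n = 102.2 - 1.685 · 11.2/√40 = 99.22

We are 95% confident that μ ≥ 99.22.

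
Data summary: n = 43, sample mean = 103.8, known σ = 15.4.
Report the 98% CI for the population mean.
(98.34, 109.26)

z-interval (σ known):
z* = 2.326 for 98% confidence

Margin of error = z* · σ/√n = 2.326 · 15.4/√43 = 5.46

CI: (103.8 - 5.46, 103.8 + 5.46) = (98.34, 109.26)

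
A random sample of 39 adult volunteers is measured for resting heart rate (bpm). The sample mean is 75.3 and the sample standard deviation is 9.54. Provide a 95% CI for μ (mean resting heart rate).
(72.21, 78.39)

t-interval (σ unknown):
df = n - 1 = 38
t* = 2.024 for 95% confidence

Margin of error = t* · s/√n = 2.024 · 9.54/√39 = 3.09

CI: (72.21, 78.39)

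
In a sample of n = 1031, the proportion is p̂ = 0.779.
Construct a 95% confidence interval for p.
(0.754, 0.804)

Proportion CI:
SE = √(p̂(1-p̂)/n) = √(0.779 · 0.221 / 1031) = 0.01292

z* = 1.960
Margin = z* · SE = 1.960 · 0.01292 = 0.0253

CI: 0.779 ± 0.0253 = (0.754, 0.804)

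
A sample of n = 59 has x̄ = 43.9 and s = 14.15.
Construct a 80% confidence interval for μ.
(41.51, 46.29)

t-interval (σ unknown):
df = n - 1 = 58
t* = 1.296 for 80% confidence

Margin of error = t* · s/√n = 1.296 · 14.15/√59 = 2.39

CI: (41.51, 46.29)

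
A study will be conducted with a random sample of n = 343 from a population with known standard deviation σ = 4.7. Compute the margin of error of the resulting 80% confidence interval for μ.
Margin of error = 0.33

Margin of error = z* · σ/√n
= 1.282 · 4.7/√343
= 1.282 · 4.7/18.5203
= 0.33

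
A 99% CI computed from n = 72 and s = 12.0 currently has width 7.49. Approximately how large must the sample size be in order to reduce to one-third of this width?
n ≈ 648

CI width ∝ 1/√n
To reduce width by factor 3, need √n to grow by 3 → need 3² = 9 times as many samples.

Current: n = 72, width = 7.49
New: n = 648, width ≈ 2.44

Width reduced by factor of 7.49/2.44 = 3.07.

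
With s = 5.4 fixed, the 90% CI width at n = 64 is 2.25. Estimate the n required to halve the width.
n ≈ 256

CI width ∝ 1/√n
To reduce width by factor 2, need √n to grow by 2 → need 2² = 4 times as many samples.

Current: n = 64, width = 2.25
New: n = 256, width ≈ 1.11

Width reduced by factor of 2.25/1.11 = 2.03.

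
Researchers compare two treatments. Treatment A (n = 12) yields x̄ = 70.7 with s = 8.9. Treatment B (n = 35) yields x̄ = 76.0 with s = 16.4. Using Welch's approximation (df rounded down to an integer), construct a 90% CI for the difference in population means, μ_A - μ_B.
(-11.69, 1.09)

Difference: x̄₁ - x̄₂ = -5.30
SE = √(s₁²/n₁ + s₂²/n₂) = √(8.9²/12 + 16.4²/35) = 3.7796
df = 35.82 → 35 (Welch–Satterthwaite, rounded down)
t* = 1.690

CI: -5.30 ± 1.690 · 3.7796 = -5.30 ± 6.39 = (-11.69, 1.09)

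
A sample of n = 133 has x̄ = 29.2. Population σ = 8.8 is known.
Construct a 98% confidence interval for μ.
(27.43, 30.97)

z-interval (σ known):
z* = 2.326 for 98% confidence

Margin of error = z* · σ/√n = 2.326 · 8.8/√133 = 1.77

CI: (29.2 - 1.77, 29.2 + 1.77) = (27.43, 30.97)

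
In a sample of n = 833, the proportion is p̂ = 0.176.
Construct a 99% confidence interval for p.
(0.142, 0.210)

Proportion CI:
SE = √(p̂(1-p̂)/n) = √(0.176 · 0.824 / 833) = 0.01319

z* = 2.576
Margin = z* · SE = 2.576 · 0.01319 = 0.0340

CI: 0.176 ± 0.0340 = (0.142, 0.210)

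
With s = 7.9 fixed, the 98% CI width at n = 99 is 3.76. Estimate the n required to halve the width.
n ≈ 396

CI width ∝ 1/√n
To reduce width by factor 2, need √n to grow by 2 → need 2² = 4 times as many samples.

Current: n = 99, width = 3.76
New: n = 396, width ≈ 1.85

Width reduced by factor of 3.76/1.85 = 2.03.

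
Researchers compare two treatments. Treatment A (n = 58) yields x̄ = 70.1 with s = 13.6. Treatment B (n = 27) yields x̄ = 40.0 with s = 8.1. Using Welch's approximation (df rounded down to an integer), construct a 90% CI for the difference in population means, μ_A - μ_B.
(26.15, 34.05)

Difference: x̄₁ - x̄₂ = 30.10
SE = √(s₁²/n₁ + s₂²/n₂) = √(13.6²/58 + 8.1²/27) = 2.3704
df = 77.86 → 77 (Welch–Satterthwaite, rounded down)
t* = 1.665

CI: 30.10 ± 1.665 · 2.3704 = 30.10 ± 3.95 = (26.15, 34.05)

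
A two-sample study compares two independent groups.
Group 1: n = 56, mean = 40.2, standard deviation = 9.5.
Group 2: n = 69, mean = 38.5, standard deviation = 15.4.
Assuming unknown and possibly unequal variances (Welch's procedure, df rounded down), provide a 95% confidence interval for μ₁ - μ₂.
(-2.75, 6.15)

Difference: x̄₁ - x̄₂ = 1.70
SE = √(s₁²/n₁ + s₂²/n₂) = √(9.5²/56 + 15.4²/69) = 2.2469
df = 115.36 → 115 (Welch–Satterthwaite, rounded down)
t* = 1.981

CI: 1.70 ± 1.981 · 2.2469 = 1.70 ± 4.45 = (-2.75, 6.15)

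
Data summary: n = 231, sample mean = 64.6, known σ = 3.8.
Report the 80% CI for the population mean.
(64.28, 64.92)

z-interval (σ known):
z* = 1.282 for 80% confidence

Margin of error = z* · σ/√n = 1.282 · 3.8/√231 = 0.32

CI: (64.6 - 0.32, 64.6 + 0.32) = (64.28, 64.92)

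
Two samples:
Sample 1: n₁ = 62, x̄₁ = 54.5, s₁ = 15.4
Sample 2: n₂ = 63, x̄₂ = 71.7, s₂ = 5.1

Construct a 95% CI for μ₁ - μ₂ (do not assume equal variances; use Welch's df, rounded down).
(-21.30, -13.10)

Difference: x̄₁ - x̄₂ = -17.20
SE = √(s₁²/n₁ + s₂²/n₂) = √(15.4²/62 + 5.1²/63) = 2.0586
df = 74.03 → 74 (Welch–Satterthwaite, rounded down)
t* = 1.993

CI: -17.20 ± 1.993 · 2.0586 = -17.20 ± 4.10 = (-21.30, -13.10)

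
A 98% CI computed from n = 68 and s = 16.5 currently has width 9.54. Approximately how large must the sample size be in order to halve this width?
n ≈ 272

CI width ∝ 1/√n
To reduce width by factor 2, need √n to grow by 2 → need 2² = 4 times as many samples.

Current: n = 68, width = 9.54
New: n = 272, width ≈ 4.68

Width reduced by factor of 9.54/4.68 = 2.04.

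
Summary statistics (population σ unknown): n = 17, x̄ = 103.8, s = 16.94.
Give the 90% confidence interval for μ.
(96.63, 110.97)

t-interval (σ unknown):
df = n - 1 = 16
t* = 1.746 for 90% confidence

Margin of error = t* · s/√n = 1.746 · 16.94/√17 = 7.17

CI: (96.63, 110.97)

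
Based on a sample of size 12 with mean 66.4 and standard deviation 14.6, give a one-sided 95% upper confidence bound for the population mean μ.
μ ≤ 73.97

Upper bound (one-sided):
t* = 1.796 (one-sided for 95%)
Upper bound = x̄ + t* · s/√n = 66.4 + 1.796 · 14.6/√12 = 73.97

We are 95% confident that μ ≤ 73.97.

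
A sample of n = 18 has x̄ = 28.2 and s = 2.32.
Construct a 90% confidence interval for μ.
(27.25, 29.15)

t-interval (σ unknown):
df = n - 1 = 17
t* = 1.740 for 90% confidence

Margin of error = t* · s/√n = 1.740 · 2.32/√18 = 0.95

CI: (27.25, 29.15)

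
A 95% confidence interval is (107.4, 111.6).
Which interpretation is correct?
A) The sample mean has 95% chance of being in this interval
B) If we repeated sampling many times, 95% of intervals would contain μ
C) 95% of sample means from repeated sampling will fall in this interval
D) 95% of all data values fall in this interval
B

A) Wrong — x̄ is observed and sits in the interval by construction.
B) Correct — this is the frequentist long-run coverage interpretation.
C) Wrong — coverage applies to intervals containing μ, not to future x̄ values.
D) Wrong — a CI is about the parameter μ, not individual data values.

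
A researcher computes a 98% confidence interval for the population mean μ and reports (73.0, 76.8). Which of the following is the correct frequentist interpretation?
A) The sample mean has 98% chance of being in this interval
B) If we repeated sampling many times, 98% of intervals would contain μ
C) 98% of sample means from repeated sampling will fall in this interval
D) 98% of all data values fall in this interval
B

A) Wrong — x̄ is observed and sits in the interval by construction.
B) Correct — this is the frequentist long-run coverage interpretation.
C) Wrong — coverage applies to intervals containing μ, not to future x̄ values.
D) Wrong — a CI is about the parameter μ, not individual data values.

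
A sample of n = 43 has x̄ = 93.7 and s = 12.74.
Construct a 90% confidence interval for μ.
(90.43, 96.97)

t-interval (σ unknown):
df = n - 1 = 42
t* = 1.682 for 90% confidence

Margin of error = t* · s/√n = 1.682 · 12.74/√43 = 3.27

CI: (90.43, 96.97)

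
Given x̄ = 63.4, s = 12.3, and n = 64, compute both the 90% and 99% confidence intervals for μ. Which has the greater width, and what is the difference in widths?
99% CI is wider by 3.04

df = 63
90% CI: t* = 1.669, (60.83, 65.97), width = 2 · t* · s/√n = 5.13
99% CI: t* = 2.656, (59.32, 67.48), width = 2 · t* · s/√n = 8.17

The 99% CI is wider by 8.17 - 5.13 = 3.04.
Higher confidence requires a wider interval.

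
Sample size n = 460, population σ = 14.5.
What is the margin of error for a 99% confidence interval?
Margin of error = 1.74

Margin of error = z* · σ/√n
= 2.576 · 14.5/√460
= 2.576 · 14.5/21.4476
= 1.74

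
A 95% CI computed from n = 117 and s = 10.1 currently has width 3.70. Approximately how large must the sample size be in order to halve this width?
n ≈ 468

CI width ∝ 1/√n
To reduce width by factor 2, need √n to grow by 2 → need 2² = 4 times as many samples.

Current: n = 117, width = 3.70
New: n = 468, width ≈ 1.83

Width reduced by factor of 3.70/1.83 = 2.02.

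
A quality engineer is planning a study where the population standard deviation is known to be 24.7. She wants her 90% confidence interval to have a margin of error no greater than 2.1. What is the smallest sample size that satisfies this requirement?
n ≥ 375

For margin E ≤ 2.1:
n ≥ (z* · σ / E)²
n ≥ (1.645 · 24.7 / 2.1)²
n ≥ 374.36

Minimum n = 375 (rounding up)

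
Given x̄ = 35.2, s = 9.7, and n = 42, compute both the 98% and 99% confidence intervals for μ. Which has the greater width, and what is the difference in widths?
99% CI is wider by 0.84

df = 41
98% CI: t* = 2.421, (31.58, 38.82), width = 2 · t* · s/√n = 7.25
99% CI: t* = 2.701, (31.16, 39.24), width = 2 · t* · s/√n = 8.09

The 99% CI is wider by 8.09 - 7.25 = 0.84.
Higher confidence requires a wider interval.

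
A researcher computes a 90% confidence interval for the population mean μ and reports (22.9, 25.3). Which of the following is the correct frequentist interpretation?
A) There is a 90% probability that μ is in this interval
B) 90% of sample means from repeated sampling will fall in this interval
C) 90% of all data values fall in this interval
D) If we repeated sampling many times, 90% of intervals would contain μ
D

A) Wrong — μ is fixed; the randomness lives in the interval, not in μ.
B) Wrong — coverage applies to intervals containing μ, not to future x̄ values.
C) Wrong — a CI is about the parameter μ, not individual data values.
D) Correct — this is the frequentist long-run coverage interpretation.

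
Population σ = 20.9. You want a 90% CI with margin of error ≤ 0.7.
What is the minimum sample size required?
n ≥ 2413

For margin E ≤ 0.7:
n ≥ (z* · σ / E)²
n ≥ (1.645 · 20.9 / 0.7)²
n ≥ 2412.28

Minimum n = 2413 (rounding up)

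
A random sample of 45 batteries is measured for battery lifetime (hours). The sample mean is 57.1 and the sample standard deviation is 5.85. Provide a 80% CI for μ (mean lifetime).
(55.97, 58.23)

t-interval (σ unknown):
df = n - 1 = 44
t* = 1.301 for 80% confidence

Margin of error = t* · s/√n = 1.301 · 5.85/√45 = 1.13

CI: (55.97, 58.23)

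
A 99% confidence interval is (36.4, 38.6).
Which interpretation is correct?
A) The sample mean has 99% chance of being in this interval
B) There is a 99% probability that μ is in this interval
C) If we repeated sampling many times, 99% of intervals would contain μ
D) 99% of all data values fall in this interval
C

A) Wrong — x̄ is observed and sits in the interval by construction.
B) Wrong — μ is fixed; the randomness lives in the interval, not in μ.
C) Correct — this is the frequentist long-run coverage interpretation.
D) Wrong — a CI is about the parameter μ, not individual data values.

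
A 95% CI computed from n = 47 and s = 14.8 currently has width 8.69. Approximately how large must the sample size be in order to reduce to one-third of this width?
n ≈ 423

CI width ∝ 1/√n
To reduce width by factor 3, need √n to grow by 3 → need 3² = 9 times as many samples.

Current: n = 47, width = 8.69
New: n = 423, width ≈ 2.83

Width reduced by factor of 8.69/2.83 = 3.07.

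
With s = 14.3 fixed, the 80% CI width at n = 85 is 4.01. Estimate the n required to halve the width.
n ≈ 340

CI width ∝ 1/√n
To reduce width by factor 2, need √n to grow by 2 → need 2² = 4 times as many samples.

Current: n = 85, width = 4.01
New: n = 340, width ≈ 1.99

Width reduced by factor of 4.01/1.99 = 2.02.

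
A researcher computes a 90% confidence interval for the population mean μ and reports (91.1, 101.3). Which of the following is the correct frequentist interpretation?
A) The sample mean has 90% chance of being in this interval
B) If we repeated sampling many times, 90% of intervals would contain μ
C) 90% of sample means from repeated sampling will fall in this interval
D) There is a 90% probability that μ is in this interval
B

A) Wrong — x̄ is observed and sits in the interval by construction.
B) Correct — this is the frequentist long-run coverage interpretation.
C) Wrong — coverage applies to intervals containing μ, not to future x̄ values.
D) Wrong — μ is fixed; the randomness lives in the interval, not in μ.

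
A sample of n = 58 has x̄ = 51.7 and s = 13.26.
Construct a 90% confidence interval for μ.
(48.79, 54.61)

t-interval (σ unknown):
df = n - 1 = 57
t* = 1.672 for 90% confidence

Margin of error = t* · s/√n = 1.672 · 13.26/√58 = 2.91

CI: (48.79, 54.61)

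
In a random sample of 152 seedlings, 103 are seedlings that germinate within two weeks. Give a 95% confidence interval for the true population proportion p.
(0.603, 0.752)

Proportion CI:
p̂ = 103/152 = 0.67763
SE = √(p̂(1-p̂)/n) = √(0.67763 · 0.32237 / 152) = 0.03791

z* = 1.960
Margin = z* · SE = 1.960 · 0.03791 = 0.0743

CI: 0.67763 ± 0.0743 = (0.603, 0.752)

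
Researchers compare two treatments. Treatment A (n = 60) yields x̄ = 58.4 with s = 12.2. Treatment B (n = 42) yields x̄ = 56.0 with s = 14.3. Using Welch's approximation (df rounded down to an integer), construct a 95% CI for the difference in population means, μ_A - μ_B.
(-2.99, 7.79)

Difference: x̄₁ - x̄₂ = 2.40
SE = √(s₁²/n₁ + s₂²/n₂) = √(12.2²/60 + 14.3²/42) = 2.7110
df = 79.15 → 79 (Welch–Satterthwaite, rounded down)
t* = 1.990

CI: 2.40 ± 1.990 · 2.7110 = 2.40 ± 5.39 = (-2.99, 7.79)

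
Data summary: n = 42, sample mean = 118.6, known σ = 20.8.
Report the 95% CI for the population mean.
(112.31, 124.89)

z-interval (σ known):
z* = 1.960 for 95% confidence

Margin of error = z* · σ/√n = 1.960 · 20.8/√42 = 6.29

CI: (118.6 - 6.29, 118.6 + 6.29) = (112.31, 124.89)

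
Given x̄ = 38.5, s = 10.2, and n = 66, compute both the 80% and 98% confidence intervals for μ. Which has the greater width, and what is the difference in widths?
98% CI is wider by 2.74

df = 65
80% CI: t* = 1.295, (36.87, 40.13), width = 2 · t* · s/√n = 3.25
98% CI: t* = 2.385, (35.51, 41.49), width = 2 · t* · s/√n = 5.99

The 98% CI is wider by 5.99 - 3.25 = 2.74.
Higher confidence requires a wider interval.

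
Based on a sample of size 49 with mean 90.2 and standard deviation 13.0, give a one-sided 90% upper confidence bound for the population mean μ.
μ ≤ 92.61

Upper bound (one-sided):
t* = 1.299 (one-sided for 90%)
Upper bound = x̄ + t* · s/√n = 90.2 + 1.299 · 13.0/√49 = 92.61

We are 90% confident that μ ≤ 92.61.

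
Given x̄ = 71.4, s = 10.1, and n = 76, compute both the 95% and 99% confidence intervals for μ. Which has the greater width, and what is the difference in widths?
99% CI is wider by 1.50

df = 75
95% CI: t* = 1.992, (69.09, 73.71), width = 2 · t* · s/√n = 4.62
99% CI: t* = 2.643, (68.34, 74.46), width = 2 · t* · s/√n = 6.12

The 99% CI is wider by 6.12 - 4.62 = 1.50.
Higher confidence requires a wider interval.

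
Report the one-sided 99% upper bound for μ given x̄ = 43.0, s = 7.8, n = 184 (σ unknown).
μ ≤ 44.35

Upper bound (one-sided):
t* = 2.347 (one-sided for 99%)
Upper bound = x̄ + t* · s/√n = 43.0 + 2.347 · 7.8/√184 = 44.35

We are 99% confident that μ ≤ 44.35.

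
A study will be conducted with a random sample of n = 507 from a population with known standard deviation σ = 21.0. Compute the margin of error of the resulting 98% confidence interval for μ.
Margin of error = 2.17

Margin of error = z* · σ/√n
= 2.326 · 21.0/√507
= 2.326 · 21.0/22.5167
= 2.17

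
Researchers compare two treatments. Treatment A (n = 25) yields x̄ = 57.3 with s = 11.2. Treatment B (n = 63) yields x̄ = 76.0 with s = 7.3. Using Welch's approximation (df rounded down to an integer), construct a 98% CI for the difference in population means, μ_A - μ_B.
(-24.63, -12.77)

Difference: x̄₁ - x̄₂ = -18.70
SE = √(s₁²/n₁ + s₂²/n₂) = √(11.2²/25 + 7.3²/63) = 2.4215
df = 32.42 → 32 (Welch–Satterthwaite, rounded down)
t* = 2.449

CI: -18.70 ± 2.449 · 2.4215 = -18.70 ± 5.93 = (-24.63, -12.77)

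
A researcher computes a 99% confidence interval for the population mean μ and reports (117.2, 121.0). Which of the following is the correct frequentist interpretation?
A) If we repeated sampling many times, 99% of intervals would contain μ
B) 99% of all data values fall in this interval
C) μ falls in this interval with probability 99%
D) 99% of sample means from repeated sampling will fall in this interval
A

A) Correct — this is the frequentist long-run coverage interpretation.
B) Wrong — a CI is about the parameter μ, not individual data values.
C) Wrong — μ is fixed; the randomness lives in the interval, not in μ.
D) Wrong — coverage applies to intervals containing μ, not to future x̄ values.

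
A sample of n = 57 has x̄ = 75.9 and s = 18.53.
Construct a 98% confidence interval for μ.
(70.02, 81.78)

t-interval (σ unknown):
df = n - 1 = 56
t* = 2.395 for 98% confidence

Margin of error = t* · s/√n = 2.395 · 18.53/√57 = 5.88

CI: (70.02, 81.78)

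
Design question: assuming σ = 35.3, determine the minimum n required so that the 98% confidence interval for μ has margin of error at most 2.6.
n ≥ 998

For margin E ≤ 2.6:
n ≥ (z* · σ / E)²
n ≥ (2.326 · 35.3 / 2.6)²
n ≥ 997.29

Minimum n = 998 (rounding up)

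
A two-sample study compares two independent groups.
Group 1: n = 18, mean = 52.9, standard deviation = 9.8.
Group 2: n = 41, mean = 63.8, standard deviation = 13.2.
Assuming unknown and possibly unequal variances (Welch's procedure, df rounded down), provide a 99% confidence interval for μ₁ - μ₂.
(-19.24, -2.56)

Difference: x̄₁ - x̄₂ = -10.90
SE = √(s₁²/n₁ + s₂²/n₂) = √(9.8²/18 + 13.2²/41) = 3.0960
df = 43.21 → 43 (Welch–Satterthwaite, rounded down)
t* = 2.695

CI: -10.90 ± 2.695 · 3.0960 = -10.90 ± 8.34 = (-19.24, -2.56)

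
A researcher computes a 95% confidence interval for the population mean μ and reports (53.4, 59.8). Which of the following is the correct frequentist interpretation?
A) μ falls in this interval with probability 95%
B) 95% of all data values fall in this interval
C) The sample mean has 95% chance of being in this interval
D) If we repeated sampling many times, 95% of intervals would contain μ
D

A) Wrong — μ is fixed; the randomness lives in the interval, not in μ.
B) Wrong — a CI is about the parameter μ, not individual data values.
C) Wrong — x̄ is observed and sits in the interval by construction.
D) Correct — this is the frequentist long-run coverage interpretation.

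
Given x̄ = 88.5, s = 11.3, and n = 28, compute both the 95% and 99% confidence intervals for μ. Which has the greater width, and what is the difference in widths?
99% CI is wider by 3.07

df = 27
95% CI: t* = 2.052, (84.12, 92.88), width = 2 · t* · s/√n = 8.76
99% CI: t* = 2.771, (82.58, 94.42), width = 2 · t* · s/√n = 11.83

The 99% CI is wider by 11.83 - 8.76 = 3.07.
Higher confidence requires a wider interval.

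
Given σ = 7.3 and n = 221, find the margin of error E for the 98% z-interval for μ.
Margin of error = 1.14

Margin of error = z* · σ/√n
= 2.326 · 7.3/√221
= 2.326 · 7.3/14.8661
= 1.14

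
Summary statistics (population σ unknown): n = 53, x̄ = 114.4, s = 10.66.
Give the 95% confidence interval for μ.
(111.46, 117.34)

t-interval (σ unknown):
df = n - 1 = 52
t* = 2.007 for 95% confidence

Margin of error = t* · s/√n = 2.007 · 10.66/√53 = 2.94

CI: (111.46, 117.34)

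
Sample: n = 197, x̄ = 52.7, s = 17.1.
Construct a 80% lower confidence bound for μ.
μ ≥ 51.67

Lower bound (one-sided):
t* = 0.843 (one-sided for 80%)
Lower bound = x̄ - t* · s/√n = 52.7 - 0.843 · 17.1/√197 = 51.67

We are 80% confident that μ ≥ 51.67.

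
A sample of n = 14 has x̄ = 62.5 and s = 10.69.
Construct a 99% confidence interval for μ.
(53.89, 71.11)

t-interval (σ unknown):
df = n - 1 = 13
t* = 3.012 for 99% confidence

Margin of error = t* · s/√n = 3.012 · 10.69/√14 = 8.61

CI: (53.89, 71.11)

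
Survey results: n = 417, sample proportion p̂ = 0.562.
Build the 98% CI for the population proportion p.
(0.505, 0.619)

Proportion CI:
SE = √(p̂(1-p̂)/n) = √(0.562 · 0.438 / 417) = 0.02430

z* = 2.326
Margin = z* · SE = 2.326 · 0.02430 = 0.0565

CI: 0.562 ± 0.0565 = (0.505, 0.619)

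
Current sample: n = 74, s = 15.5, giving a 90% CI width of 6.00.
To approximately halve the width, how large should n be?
n ≈ 296

CI width ∝ 1/√n
To reduce width by factor 2, need √n to grow by 2 → need 2² = 4 times as many samples.

Current: n = 74, width = 6.00
New: n = 296, width ≈ 2.97

Width reduced by factor of 6.00/2.97 = 2.02.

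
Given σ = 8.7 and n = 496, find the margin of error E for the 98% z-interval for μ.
Margin of error = 0.91

Margin of error = z* · σ/√n
= 2.326 · 8.7/√496
= 2.326 · 8.7/22.2711
= 0.91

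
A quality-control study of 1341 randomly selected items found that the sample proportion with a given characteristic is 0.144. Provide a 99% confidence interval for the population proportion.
(0.119, 0.169)

Proportion CI:
SE = √(p̂(1-p̂)/n) = √(0.144 · 0.856 / 1341) = 0.00959

z* = 2.576
Margin = z* · SE = 2.576 · 0.00959 = 0.0247

CI: 0.144 ± 0.0247 = (0.119, 0.169)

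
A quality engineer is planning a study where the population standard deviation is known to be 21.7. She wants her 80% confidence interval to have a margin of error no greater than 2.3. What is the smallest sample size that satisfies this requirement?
n ≥ 147

For margin E ≤ 2.3:
n ≥ (z* · σ / E)²
n ≥ (1.282 · 21.7 / 2.3)²
n ≥ 146.30

Minimum n = 147 (rounding up)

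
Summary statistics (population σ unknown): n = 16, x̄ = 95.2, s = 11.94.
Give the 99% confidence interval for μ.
(86.40, 104.00)

t-interval (σ unknown):
df = n - 1 = 15
t* = 2.947 for 99% confidence

Margin of error = t* · s/√n = 2.947 · 11.94/√16 = 8.80

CI: (86.40, 104.00)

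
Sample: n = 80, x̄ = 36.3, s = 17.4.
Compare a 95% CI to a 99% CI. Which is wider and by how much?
99% CI is wider by 2.53

df = 79
95% CI: t* = 1.990, (32.43, 40.17), width = 2 · t* · s/√n = 7.74
99% CI: t* = 2.640, (31.16, 41.44), width = 2 · t* · s/√n = 10.27

The 99% CI is wider by 10.27 - 7.74 = 2.53.
Higher confidence requires a wider interval.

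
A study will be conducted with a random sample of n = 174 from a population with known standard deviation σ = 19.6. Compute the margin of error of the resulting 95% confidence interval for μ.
Margin of error = 2.91

Margin of error = z* · σ/√n
= 1.960 · 19.6/√174
= 1.960 · 19.6/13.1909
= 2.91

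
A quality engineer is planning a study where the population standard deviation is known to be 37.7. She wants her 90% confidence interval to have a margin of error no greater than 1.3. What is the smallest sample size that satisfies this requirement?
n ≥ 2276

For margin E ≤ 1.3:
n ≥ (z* · σ / E)²
n ≥ (1.645 · 37.7 / 1.3)²
n ≥ 2275.77

Minimum n = 2276 (rounding up)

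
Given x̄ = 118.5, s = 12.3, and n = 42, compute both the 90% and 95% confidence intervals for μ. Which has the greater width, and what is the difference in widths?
95% CI is wider by 1.28

df = 41
90% CI: t* = 1.683, (115.31, 121.69), width = 2 · t* · s/√n = 6.39
95% CI: t* = 2.020, (114.67, 122.33), width = 2 · t* · s/√n = 7.67

The 95% CI is wider by 7.67 - 6.39 = 1.28.
Higher confidence requires a wider interval.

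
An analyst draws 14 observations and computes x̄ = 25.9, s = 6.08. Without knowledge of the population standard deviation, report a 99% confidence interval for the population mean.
(21.01, 30.79)

t-interval (σ unknown):
df = n - 1 = 13
t* = 3.012 for 99% confidence

Margin of error = t* · s/√n = 3.012 · 6.08/√14 = 4.89

CI: (21.01, 30.79)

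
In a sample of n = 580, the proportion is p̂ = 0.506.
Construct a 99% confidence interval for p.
(0.453, 0.559)

Proportion CI:
SE = √(p̂(1-p̂)/n) = √(0.506 · 0.494 / 580) = 0.02076

z* = 2.576
Margin = z* · SE = 2.576 · 0.02076 = 0.0535

CI: 0.506 ± 0.0535 = (0.453, 0.559)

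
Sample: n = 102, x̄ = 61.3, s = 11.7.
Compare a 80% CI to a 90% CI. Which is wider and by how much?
90% CI is wider by 0.86

df = 101
80% CI: t* = 1.290, (59.81, 62.79), width = 2 · t* · s/√n = 2.99
90% CI: t* = 1.660, (59.38, 63.22), width = 2 · t* · s/√n = 3.85

The 90% CI is wider by 3.85 - 2.99 = 0.86.
Higher confidence requires a wider interval.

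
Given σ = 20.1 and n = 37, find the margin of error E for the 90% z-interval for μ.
Margin of error = 5.44

Margin of error = z* · σ/√n
= 1.645 · 20.1/√37
= 1.645 · 20.1/6.0828
= 5.44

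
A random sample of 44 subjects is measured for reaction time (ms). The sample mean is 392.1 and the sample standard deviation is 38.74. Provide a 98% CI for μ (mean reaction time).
(377.99, 406.21)

t-interval (σ unknown):
df = n - 1 = 43
t* = 2.416 for 98% confidence

Margin of error = t* · s/√n = 2.416 · 38.74/√44 = 14.11

CI: (377.99, 406.21)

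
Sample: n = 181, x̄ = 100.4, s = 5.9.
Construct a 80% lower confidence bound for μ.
μ ≥ 100.03

Lower bound (one-sided):
t* = 0.844 (one-sided for 80%)
Lower bound = x̄ - t* · s/√n = 100.4 - 0.844 · 5.9/√181 = 100.03

We are 80% confident that μ ≥ 100.03.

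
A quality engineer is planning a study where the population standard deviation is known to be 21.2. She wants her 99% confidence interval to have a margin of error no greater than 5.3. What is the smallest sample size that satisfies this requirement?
n ≥ 107

For margin E ≤ 5.3:
n ≥ (z* · σ / E)²
n ≥ (2.576 · 21.2 / 5.3)²
n ≥ 106.17

Minimum n = 107 (rounding up)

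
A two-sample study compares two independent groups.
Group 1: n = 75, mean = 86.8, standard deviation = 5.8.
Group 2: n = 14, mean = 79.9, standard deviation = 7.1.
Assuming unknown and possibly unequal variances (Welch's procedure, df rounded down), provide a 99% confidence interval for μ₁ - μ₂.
(1.02, 12.78)

Difference: x̄₁ - x̄₂ = 6.90
SE = √(s₁²/n₁ + s₂²/n₂) = √(5.8²/75 + 7.1²/14) = 2.0123
df = 16.40 → 16 (Welch–Satterthwaite, rounded down)
t* = 2.921

CI: 6.90 ± 2.921 · 2.0123 = 6.90 ± 5.88 = (1.02, 12.78)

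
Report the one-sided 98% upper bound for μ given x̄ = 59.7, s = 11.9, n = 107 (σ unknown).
μ ≤ 62.09

Upper bound (one-sided):
t* = 2.079 (one-sided for 98%)
Upper bound = x̄ + t* · s/√n = 59.7 + 2.079 · 11.9/√107 = 62.09

We are 98% confident that μ ≤ 62.09.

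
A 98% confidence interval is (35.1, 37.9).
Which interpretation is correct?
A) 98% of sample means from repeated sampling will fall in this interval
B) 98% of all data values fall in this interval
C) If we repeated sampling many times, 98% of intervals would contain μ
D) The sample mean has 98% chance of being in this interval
C

A) Wrong — coverage applies to intervals containing μ, not to future x̄ values.
B) Wrong — a CI is about the parameter μ, not individual data values.
C) Correct — this is the frequentist long-run coverage interpretation.
D) Wrong — x̄ is observed and sits in the interval by construction.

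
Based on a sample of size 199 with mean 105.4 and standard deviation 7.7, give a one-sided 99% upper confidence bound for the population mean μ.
μ ≤ 106.68

Upper bound (one-sided):
t* = 2.345 (one-sided for 99%)
Upper bound = x̄ + t* · s/√n = 105.4 + 2.345 · 7.7/√199 = 106.68

We are 99% confident that μ ≤ 106.68.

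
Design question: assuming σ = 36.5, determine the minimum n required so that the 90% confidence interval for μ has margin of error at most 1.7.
n ≥ 1248

For margin E ≤ 1.7:
n ≥ (z* · σ / E)²
n ≥ (1.645 · 36.5 / 1.7)²
n ≥ 1247.44

Minimum n = 1248 (rounding up)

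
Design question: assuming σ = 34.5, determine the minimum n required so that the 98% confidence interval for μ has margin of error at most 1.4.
n ≥ 3286

For margin E ≤ 1.4:
n ≥ (z* · σ / E)²
n ≥ (2.326 · 34.5 / 1.4)²
n ≥ 3285.50

Minimum n = 3286 (rounding up)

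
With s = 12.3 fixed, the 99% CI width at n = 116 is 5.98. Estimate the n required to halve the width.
n ≈ 464

CI width ∝ 1/√n
To reduce width by factor 2, need √n to grow by 2 → need 2² = 4 times as many samples.

Current: n = 116, width = 5.98
New: n = 464, width ≈ 2.95

Width reduced by factor of 5.98/2.95 = 2.03.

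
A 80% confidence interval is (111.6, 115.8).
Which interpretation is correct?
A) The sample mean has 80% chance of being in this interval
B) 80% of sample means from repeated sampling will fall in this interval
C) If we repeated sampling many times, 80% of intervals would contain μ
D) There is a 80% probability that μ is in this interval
C

A) Wrong — x̄ is observed and sits in the interval by construction.
B) Wrong — coverage applies to intervals containing μ, not to future x̄ values.
C) Correct — this is the frequentist long-run coverage interpretation.
D) Wrong — μ is fixed; the randomness lives in the interval, not in μ.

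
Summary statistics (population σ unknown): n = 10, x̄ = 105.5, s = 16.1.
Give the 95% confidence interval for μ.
(93.98, 117.02)

t-interval (σ unknown):
df = n - 1 = 9
t* = 2.262 for 95% confidence

Margin of error = t* · s/√n = 2.262 · 16.1/√10 = 11.52

CI: (93.98, 117.02)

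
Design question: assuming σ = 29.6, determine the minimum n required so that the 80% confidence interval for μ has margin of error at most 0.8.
n ≥ 2250

For margin E ≤ 0.8:
n ≥ (z* · σ / E)²
n ≥ (1.282 · 29.6 / 0.8)²
n ≥ 2249.98

Minimum n = 2250 (rounding up)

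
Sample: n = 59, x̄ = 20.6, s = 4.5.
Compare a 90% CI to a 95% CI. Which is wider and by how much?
95% CI is wider by 0.39

df = 58
90% CI: t* = 1.672, (19.62, 21.58), width = 2 · t* · s/√n = 1.96
95% CI: t* = 2.002, (19.43, 21.77), width = 2 · t* · s/√n = 2.35

The 95% CI is wider by 2.35 - 1.96 = 0.39.
Higher confidence requires a wider interval.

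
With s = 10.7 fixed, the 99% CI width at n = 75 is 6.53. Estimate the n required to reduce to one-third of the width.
n ≈ 675

CI width ∝ 1/√n
To reduce width by factor 3, need √n to grow by 3 → need 3² = 9 times as many samples.

Current: n = 75, width = 6.53
New: n = 675, width ≈ 2.13

Width reduced by factor of 6.53/2.13 = 3.07.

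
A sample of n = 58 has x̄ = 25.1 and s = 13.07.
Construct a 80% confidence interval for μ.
(22.87, 27.33)

t-interval (σ unknown):
df = n - 1 = 57
t* = 1.297 for 80% confidence

Margin of error = t* · s/√n = 1.297 · 13.07/√58 = 2.23

CI: (22.87, 27.33)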